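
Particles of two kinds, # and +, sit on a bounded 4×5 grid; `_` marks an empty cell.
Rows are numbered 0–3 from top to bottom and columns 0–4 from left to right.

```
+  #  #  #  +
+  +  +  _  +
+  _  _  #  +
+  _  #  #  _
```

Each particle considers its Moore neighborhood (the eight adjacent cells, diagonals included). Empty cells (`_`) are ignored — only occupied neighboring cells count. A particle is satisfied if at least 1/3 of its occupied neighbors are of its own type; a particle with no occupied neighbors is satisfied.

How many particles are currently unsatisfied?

(0,0)+ 2/3 satisfied
(0,1)# 1/5 not
(0,2)# 2/4 satisfied
(0,3)# 1/4 not
(0,4)+ 1/2 satisfied
(1,0)+ 3/4 satisfied
(1,1)+ 4/6 satisfied
(1,2)+ 1/5 not
(1,4)+ 2/4 satisfied
(2,0)+ 3/3 satisfied
(2,3)# 2/5 satisfied
(2,4)+ 1/3 satisfied
(3,0)+ 1/1 satisfied
(3,2)# 2/2 satisfied
(3,3)# 2/3 satisfied
Unsatisfied: (0,1), (0,3), (1,2) — 3 in total.

3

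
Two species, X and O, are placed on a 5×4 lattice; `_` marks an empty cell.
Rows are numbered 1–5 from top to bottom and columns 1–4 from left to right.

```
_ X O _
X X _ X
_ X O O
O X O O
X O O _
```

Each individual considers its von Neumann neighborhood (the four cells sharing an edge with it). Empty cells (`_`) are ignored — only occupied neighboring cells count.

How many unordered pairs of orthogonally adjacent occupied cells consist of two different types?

Scan each occupied cell's neighbors to the right and below so each pair is counted once.
From row 1: 1 unlike of 2 pairs (running 1/2).
From row 2: 1 unlike of 3 pairs (running 2/5).
From row 3: 1 unlike of 5 pairs (running 3/10).
From row 4: 4 unlike of 6 pairs (running 7/16).
From row 5: 1 unlike of 2 pairs (running 8/18).
Total adjacent occupied pairs: 18; unlike-type pairs: 8.

8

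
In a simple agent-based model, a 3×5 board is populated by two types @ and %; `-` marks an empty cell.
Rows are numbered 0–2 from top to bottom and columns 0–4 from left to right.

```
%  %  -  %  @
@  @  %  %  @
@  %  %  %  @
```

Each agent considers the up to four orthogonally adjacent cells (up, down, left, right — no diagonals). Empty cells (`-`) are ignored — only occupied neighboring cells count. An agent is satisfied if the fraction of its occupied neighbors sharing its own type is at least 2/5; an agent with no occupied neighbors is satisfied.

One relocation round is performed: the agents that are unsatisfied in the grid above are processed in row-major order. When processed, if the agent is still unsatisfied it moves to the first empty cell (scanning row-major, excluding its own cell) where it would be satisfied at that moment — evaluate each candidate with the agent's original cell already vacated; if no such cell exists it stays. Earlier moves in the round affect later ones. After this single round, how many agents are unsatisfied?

1

Initially unsatisfied (in order): (1,1), (2,1).
  (1,1): no empty cell satisfies it; stays.
  (2,1) → (0,2).
Resulting grid:
% % % % @
@ @ % % @
@ - % % @
Unsatisfied now: (1,1).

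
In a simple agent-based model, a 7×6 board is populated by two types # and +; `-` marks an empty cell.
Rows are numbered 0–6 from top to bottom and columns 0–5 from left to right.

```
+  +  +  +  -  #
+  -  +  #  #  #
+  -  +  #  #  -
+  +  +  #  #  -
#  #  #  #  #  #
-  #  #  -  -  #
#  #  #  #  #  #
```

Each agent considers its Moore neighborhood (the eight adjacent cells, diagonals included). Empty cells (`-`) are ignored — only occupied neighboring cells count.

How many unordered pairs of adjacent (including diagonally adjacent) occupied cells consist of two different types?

18

Scan each occupied cell's neighbors to the right and below (and the two forward diagonals) so each pair is counted once.
From row 0: 3 unlike of 13 pairs (running 3/13).
From row 1: 3 unlike of 12 pairs (running 6/25).
From row 2: 3 unlike of 12 pairs (running 9/37).
From row 3: 9 unlike of 18 pairs (running 18/55).
From row 4: 0 unlike of 13 pairs (running 18/68).
From row 5: 0 unlike of 9 pairs (running 18/77).
From row 6: 0 unlike of 5 pairs (running 18/82).
Total adjacent occupied pairs: 82; unlike-type pairs: 18.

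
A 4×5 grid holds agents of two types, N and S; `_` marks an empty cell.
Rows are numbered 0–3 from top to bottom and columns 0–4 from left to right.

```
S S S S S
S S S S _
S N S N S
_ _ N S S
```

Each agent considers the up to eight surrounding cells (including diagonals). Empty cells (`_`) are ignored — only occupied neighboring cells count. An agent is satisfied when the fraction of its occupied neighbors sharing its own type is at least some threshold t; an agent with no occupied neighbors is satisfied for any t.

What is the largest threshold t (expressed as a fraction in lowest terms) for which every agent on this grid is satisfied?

1/7

(0,0)S 3/3
(0,1)S 5/5
(0,2)S 5/5
(0,3)S 4/4
(0,4)S 2/2
(1,0)S 4/5
(1,1)S 7/8
(1,2)S 6/8
(1,3)S 6/7
(2,0)S 2/3
(2,1)N 1/6
(2,2)S 4/7
(2,3)N 1/7
(2,4)S 3/4
(3,2)N 2/4
(3,3)S 3/5
(3,4)S 2/3
The smallest same-type fraction is 1/7 at (2,3), which reduces to 1/7. Any threshold above that leaves this agent unsatisfied.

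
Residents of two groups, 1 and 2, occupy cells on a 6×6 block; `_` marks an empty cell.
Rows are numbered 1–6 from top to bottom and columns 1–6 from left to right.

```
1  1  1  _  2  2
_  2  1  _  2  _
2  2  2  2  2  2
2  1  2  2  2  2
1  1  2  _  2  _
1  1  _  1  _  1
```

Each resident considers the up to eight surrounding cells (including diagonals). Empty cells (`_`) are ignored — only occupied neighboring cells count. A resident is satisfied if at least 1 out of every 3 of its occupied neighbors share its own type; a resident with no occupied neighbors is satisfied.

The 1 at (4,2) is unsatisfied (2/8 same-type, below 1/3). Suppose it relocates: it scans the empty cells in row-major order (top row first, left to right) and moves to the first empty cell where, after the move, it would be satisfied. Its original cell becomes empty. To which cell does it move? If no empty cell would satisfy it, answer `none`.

Vacating (4,2). Empty cells in order:
  (1,4): 2/4 same-type → satisfied — stop here.

(1,4)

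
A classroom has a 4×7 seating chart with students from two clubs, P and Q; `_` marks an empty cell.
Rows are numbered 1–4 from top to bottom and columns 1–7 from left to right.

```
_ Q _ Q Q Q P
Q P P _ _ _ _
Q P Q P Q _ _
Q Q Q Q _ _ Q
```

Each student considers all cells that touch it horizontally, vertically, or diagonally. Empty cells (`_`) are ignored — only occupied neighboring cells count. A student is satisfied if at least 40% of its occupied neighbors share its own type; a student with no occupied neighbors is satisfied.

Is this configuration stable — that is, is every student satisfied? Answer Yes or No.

Row 1: (1,2)Q 1/3 not · (1,4)Q 1/2 satisfied · (1,5)Q 2/2 satisfied · (1,6)Q 1/2 satisfied · (1,7)P 0/1 not
Row 2: (2,1)Q 2/4 satisfied · (2,2)P 2/6 not · (2,3)P 3/6 satisfied
Row 3: (3,1)Q 3/5 satisfied · (3,2)P 2/8 not · (3,3)Q 3/7 satisfied · (3,4)P 1/5 not · (3,5)Q 1/2 satisfied
Row 4: (4,1)Q 2/3 satisfied · (4,2)Q 4/5 satisfied · (4,3)Q 3/5 satisfied · (4,4)Q 3/4 satisfied · (4,7)Q 0/0 satisfied
For instance (1,2) has only 1/3 same-type neighbors, below 2/5.

No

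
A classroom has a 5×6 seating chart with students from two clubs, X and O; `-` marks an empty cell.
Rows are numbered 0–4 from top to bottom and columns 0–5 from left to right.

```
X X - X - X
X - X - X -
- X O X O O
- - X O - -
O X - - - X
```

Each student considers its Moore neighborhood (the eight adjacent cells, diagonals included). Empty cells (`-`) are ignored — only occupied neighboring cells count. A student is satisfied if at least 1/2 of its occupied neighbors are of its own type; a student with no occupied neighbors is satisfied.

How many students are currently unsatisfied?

Row 0: (0,0)X 2/2 satisfied · (0,1)X 3/3 satisfied · (0,3)X 2/2 satisfied · (0,5)X 1/1 satisfied
Row 1: (1,0)X 3/3 satisfied · (1,2)X 4/5 satisfied · (1,4)X 3/5 satisfied
Row 2: (2,1)X 3/4 satisfied · (2,2)O 1/5 not · (2,3)X 3/6 satisfied · (2,4)O 2/4 satisfied · (2,5)O 1/2 satisfied
Row 3: (3,2)X 3/5 satisfied · (3,3)O 2/4 satisfied
Row 4: (4,0)O 0/1 not · (4,1)X 1/2 satisfied · (4,5)X 0/0 satisfied
Unsatisfied: (2,2), (4,0) — 2 in total.

2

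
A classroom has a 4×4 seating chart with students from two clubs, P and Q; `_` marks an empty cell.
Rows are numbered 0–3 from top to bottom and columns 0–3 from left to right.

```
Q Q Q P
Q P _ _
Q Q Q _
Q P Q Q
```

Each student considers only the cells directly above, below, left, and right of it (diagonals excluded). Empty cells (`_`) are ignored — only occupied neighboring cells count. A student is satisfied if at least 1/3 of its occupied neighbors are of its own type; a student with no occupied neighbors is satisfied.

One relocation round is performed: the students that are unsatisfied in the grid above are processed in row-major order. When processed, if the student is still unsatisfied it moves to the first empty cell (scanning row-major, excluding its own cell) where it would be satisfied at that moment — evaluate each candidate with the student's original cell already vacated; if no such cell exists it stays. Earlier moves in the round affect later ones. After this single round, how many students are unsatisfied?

0

Initially unsatisfied (in order): (0,3), (1,1), (3,1).
  (0,3) → (1,2).
  (1,1) → (1,3).
  (3,1) → (0,3).
Resulting grid:
Q Q Q P
Q _ P P
Q Q Q _
Q _ Q Q
All satisfied now.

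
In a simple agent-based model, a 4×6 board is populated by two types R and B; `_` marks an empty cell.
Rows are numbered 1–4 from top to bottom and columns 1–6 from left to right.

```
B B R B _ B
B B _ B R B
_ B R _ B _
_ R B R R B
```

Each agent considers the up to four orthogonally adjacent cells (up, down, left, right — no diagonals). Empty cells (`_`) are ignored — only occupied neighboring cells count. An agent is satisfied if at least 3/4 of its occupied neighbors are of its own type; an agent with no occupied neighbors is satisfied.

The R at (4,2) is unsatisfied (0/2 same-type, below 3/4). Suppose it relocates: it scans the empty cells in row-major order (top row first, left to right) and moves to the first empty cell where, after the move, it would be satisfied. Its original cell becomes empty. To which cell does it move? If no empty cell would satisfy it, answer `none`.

Vacating (4,2). Empty cells in order:
  (1,5): 1/3 same-type → still unsatisfied.
  (2,3): 2/4 same-type → still unsatisfied.
  (3,1): 0/2 same-type → still unsatisfied.
  (3,4): 2/4 same-type → still unsatisfied.
  (3,6): 0/3 same-type → still unsatisfied.
  (4,1): 0/0 same-type → satisfied — stop here.

(4,1)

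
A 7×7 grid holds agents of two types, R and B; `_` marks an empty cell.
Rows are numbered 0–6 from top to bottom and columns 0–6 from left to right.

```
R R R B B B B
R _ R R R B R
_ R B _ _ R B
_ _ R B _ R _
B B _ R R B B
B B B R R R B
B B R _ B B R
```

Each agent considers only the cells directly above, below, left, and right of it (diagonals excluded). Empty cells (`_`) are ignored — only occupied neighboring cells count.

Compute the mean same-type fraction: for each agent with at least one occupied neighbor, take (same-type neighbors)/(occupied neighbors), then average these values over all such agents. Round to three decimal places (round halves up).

0.521

Row 0: (0,0)R 2/2 · (0,1)R 2/2 · (0,2)R 2/3 · (0,3)B 1/3 · (0,4)B 2/3 · (0,5)B 3/3 · (0,6)B 1/2
Row 1: (1,0)R 1/1 · (1,2)R 2/3 · (1,3)R 2/3 · (1,4)R 1/3 · (1,5)B 1/4 · (1,6)R 0/3
Row 2: (2,1)R 0/1 · (2,2)B 0/3 · (2,5)R 1/3 · (2,6)B 0/2
Row 3: (3,2)R 0/2 · (3,3)B 0/2 · (3,5)R 1/2
Row 4: (4,0)B 2/2 · (4,1)B 2/2 · (4,3)R 2/3 · (4,4)R 2/3 · (4,5)B 1/4 · (4,6)B 2/2
Row 5: (5,0)B 3/3 · (5,1)B 4/4 · (5,2)B 1/3 · (5,3)R 2/3 · (5,4)R 3/4 · (5,5)R 1/4 · (5,6)B 1/3
Row 6: (6,0)B 2/2 · (6,1)B 2/3 · (6,2)R 0/2 · (6,4)B 1/2 · (6,5)B 1/3 · (6,6)R 0/2
Sum over 39 agents: 2/2 + 2/2 + 2/3 + 1/3 + 2/3 + 3/3 + 1/2 + 1/1 + 2/3 + 2/3 + 1/3 + 1/4 + 0/3 + 0/1 + 0/3 + 1/3 + 0/2 + 0/2 + 0/2 + 1/2 + 2/2 + 2/2 + 2/3 + 2/3 + 1/4 + 2/2 + 3/3 + 4/4 + 1/3 + 2/3 + 3/4 + 1/4 + 1/3 + 2/2 + 2/3 + 0/2 + 1/2 + 1/3 + 0/2 = 61/3; mean = 61/3 ÷ 39 = 61/117 = 0.521367… → 0.521.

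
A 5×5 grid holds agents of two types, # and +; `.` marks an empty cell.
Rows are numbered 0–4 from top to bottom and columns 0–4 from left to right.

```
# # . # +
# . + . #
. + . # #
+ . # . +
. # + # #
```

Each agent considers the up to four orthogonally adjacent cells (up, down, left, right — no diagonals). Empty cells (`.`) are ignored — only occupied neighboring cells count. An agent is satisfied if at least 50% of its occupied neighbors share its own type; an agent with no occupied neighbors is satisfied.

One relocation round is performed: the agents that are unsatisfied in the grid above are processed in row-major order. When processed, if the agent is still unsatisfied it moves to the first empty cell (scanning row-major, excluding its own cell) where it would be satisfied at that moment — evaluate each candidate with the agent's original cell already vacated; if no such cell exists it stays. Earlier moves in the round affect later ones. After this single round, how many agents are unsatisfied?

1

Initially unsatisfied (in order): (0,3), (0,4), (3,2), (3,4), (4,1), (4,2).
  (0,3) → (0,2).
  (0,4) → (1,1).
  (3,2) → (0,3).
  (3,4) → (2,0).
  (4,1) → (0,4).
  (4,2) → (2,2).
Resulting grid:
# # # # #
# + + . #
+ + + # #
+ . . . .
. . . # #
Unsatisfied now: (1,0).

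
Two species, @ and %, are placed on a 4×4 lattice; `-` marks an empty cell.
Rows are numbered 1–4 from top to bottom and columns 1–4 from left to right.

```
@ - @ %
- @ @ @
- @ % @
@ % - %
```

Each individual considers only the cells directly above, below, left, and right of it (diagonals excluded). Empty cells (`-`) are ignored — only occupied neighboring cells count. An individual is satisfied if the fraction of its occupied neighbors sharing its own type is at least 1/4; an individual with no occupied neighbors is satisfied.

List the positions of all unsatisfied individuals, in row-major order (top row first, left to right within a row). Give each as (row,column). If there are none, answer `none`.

(1,4), (3,3), (4,1), (4,2), (4,4)

(1,1)@ 0/0 satisfied
(1,3)@ 1/2 satisfied
(1,4)% 0/2 not
(2,2)@ 2/2 satisfied
(2,3)@ 3/4 satisfied
(2,4)@ 2/3 satisfied
(3,2)@ 1/3 satisfied
(3,3)% 0/3 not
(3,4)@ 1/3 satisfied
(4,1)@ 0/1 not
(4,2)% 0/2 not
(4,4)% 0/1 not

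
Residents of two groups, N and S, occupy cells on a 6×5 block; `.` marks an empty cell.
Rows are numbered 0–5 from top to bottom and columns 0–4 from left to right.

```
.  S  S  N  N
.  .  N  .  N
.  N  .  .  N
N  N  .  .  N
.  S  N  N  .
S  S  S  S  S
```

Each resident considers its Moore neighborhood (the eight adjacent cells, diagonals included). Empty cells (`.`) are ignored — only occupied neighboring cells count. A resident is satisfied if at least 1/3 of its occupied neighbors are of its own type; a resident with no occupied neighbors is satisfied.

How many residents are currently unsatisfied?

0

(0,1)S 1/2 ok
(0,2)S 1/3 ok
(0,3)N 3/4 ok
(0,4)N 2/2 ok
(1,2)N 2/4 ok
(1,4)N 3/3 ok
(2,1)N 3/3 ok
(2,4)N 2/2 ok
(3,0)N 2/3 ok
(3,1)N 3/4 ok
(3,4)N 2/2 ok
(4,1)S 3/6 ok
(4,2)N 2/6 ok
(4,3)N 2/5 ok
(5,0)S 2/2 ok
(5,1)S 3/4 ok
(5,2)S 3/5 ok
(5,3)S 2/4 ok
(5,4)S 1/2 ok
Every one meets the threshold.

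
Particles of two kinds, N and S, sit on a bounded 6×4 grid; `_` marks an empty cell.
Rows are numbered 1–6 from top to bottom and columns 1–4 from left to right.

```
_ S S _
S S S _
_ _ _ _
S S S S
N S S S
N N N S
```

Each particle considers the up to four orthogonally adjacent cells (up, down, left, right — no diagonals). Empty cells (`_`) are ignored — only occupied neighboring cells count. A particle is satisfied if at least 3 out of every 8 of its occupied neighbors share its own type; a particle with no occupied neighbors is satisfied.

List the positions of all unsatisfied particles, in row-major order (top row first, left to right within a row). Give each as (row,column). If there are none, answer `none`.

(1,2)S 2/2 ✓
(1,3)S 2/2 ✓
(2,1)S 1/1 ✓
(2,2)S 3/3 ✓
(2,3)S 2/2 ✓
(4,1)S 1/2 ✓
(4,2)S 3/3 ✓
(4,3)S 3/3 ✓
(4,4)S 2/2 ✓
(5,1)N 1/3 ✗
(5,2)S 2/4 ✓
(5,3)S 3/4 ✓
(5,4)S 3/3 ✓
(6,1)N 2/2 ✓
(6,2)N 2/3 ✓
(6,3)N 1/3 ✗
(6,4)S 1/2 ✓

(5,1), (6,3)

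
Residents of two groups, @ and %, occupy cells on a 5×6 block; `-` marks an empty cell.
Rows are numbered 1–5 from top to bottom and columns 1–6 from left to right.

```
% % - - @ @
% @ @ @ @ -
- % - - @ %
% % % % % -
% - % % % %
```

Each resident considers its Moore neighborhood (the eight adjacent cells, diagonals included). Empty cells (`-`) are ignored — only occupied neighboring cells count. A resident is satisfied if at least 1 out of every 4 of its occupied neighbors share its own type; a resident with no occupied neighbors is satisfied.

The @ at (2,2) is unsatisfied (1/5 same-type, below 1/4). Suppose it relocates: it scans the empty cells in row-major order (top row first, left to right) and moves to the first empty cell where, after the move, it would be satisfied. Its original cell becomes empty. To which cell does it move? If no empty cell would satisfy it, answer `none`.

(1,3)

Vacating (2,2). Empty cells in order:
  (1,3): 2/3 same-type → satisfied — stop here.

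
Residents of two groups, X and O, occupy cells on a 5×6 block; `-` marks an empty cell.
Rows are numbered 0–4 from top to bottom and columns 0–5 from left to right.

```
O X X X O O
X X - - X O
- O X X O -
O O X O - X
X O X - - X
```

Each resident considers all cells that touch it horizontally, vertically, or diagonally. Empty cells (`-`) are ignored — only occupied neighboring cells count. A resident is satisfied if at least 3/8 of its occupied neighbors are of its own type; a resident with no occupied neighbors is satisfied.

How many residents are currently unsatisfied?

6

(0,0)O 0/3 ✗
(0,1)X 3/4 ✓
(0,2)X 3/3 ✓
(0,3)X 2/3 ✓
(0,4)O 2/4 ✓
(0,5)O 2/3 ✓
(1,0)X 2/4 ✓
(1,1)X 4/6 ✓
(1,4)X 2/6 ✗
(1,5)O 3/4 ✓
(2,1)O 2/6 ✗
(2,2)X 3/6 ✓
(2,3)X 3/5 ✓
(2,4)O 2/5 ✓
(3,0)O 3/4 ✓
(3,1)O 3/7 ✓
(3,2)X 3/7 ✓
(3,3)O 1/5 ✗
(3,5)X 1/2 ✓
(4,0)X 0/3 ✗
(4,1)O 2/5 ✓
(4,2)X 1/4 ✗
(4,5)X 1/1 ✓
Unsatisfied: (0,0), (1,4), (2,1), (3,3), (4,0), (4,2) — 6 in total.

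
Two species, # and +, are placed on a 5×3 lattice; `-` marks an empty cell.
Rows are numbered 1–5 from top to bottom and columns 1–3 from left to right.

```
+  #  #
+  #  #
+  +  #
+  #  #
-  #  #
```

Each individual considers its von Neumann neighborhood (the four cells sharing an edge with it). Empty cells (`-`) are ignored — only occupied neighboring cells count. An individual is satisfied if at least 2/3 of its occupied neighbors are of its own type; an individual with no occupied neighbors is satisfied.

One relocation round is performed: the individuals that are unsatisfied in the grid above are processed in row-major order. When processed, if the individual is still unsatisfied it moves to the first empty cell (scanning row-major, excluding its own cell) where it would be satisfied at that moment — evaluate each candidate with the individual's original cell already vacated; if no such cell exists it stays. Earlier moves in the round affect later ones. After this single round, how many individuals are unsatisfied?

5

Initially unsatisfied (in order): (1,1), (2,2), (3,2), (4,1), (4,2).
  (1,1): no empty cell satisfies it; stays.
  (2,2): no empty cell satisfies it; stays.
  (3,2): no empty cell satisfies it; stays.
  (4,1): no empty cell satisfies it; stays.
  (4,2): no empty cell satisfies it; stays.
Resulting grid:
+ # #
+ # #
+ + #
+ # #
- # #
Unsatisfied now: (1,1), (2,2), (3,2), (4,1), (4,2).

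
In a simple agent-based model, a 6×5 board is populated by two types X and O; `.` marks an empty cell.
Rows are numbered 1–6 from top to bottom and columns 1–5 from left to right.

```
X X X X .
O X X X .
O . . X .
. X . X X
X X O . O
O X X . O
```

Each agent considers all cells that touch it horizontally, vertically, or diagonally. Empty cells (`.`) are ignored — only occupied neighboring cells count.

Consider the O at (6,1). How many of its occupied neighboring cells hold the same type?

Occupied neighbors of (6,1): (5,1)=X, (5,2)=X, (6,2)=X.
Same type (O): 0 of 3.

0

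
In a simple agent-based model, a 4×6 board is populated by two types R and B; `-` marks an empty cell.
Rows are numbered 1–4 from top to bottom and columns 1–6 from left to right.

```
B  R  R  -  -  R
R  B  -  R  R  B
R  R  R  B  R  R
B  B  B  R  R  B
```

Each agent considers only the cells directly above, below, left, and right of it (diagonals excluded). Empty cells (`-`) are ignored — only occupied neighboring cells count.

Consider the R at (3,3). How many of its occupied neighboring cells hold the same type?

1

Occupied neighbors of (3,3): (4,3)=B, (3,2)=R, (3,4)=B.
Same type (R): 1 of 3.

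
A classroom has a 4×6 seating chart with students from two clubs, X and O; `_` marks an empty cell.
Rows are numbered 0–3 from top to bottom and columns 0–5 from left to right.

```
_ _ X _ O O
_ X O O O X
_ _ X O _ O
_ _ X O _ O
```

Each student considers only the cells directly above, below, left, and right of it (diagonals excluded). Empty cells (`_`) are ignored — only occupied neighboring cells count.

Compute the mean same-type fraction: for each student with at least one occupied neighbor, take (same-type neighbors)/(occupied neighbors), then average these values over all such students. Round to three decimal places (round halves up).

0.494

(0,2)X 0/1
(0,4)O 2/2
(0,5)O 1/2
(1,1)X 0/1
(1,2)O 1/4
(1,3)O 3/3
(1,4)O 2/3
(1,5)X 0/3
(2,2)X 1/3
(2,3)O 2/3
(2,5)O 1/2
(3,2)X 1/2
(3,3)O 1/2
(3,5)O 1/1
Sum over 14 students: 0/1 + 2/2 + 1/2 + 0/1 + 1/4 + 3/3 + 2/3 + 0/3 + 1/3 + 2/3 + 1/2 + 1/2 + 1/2 + 1/1 = 83/12; mean = 83/12 ÷ 14 = 83/168 = 0.494047… → 0.494.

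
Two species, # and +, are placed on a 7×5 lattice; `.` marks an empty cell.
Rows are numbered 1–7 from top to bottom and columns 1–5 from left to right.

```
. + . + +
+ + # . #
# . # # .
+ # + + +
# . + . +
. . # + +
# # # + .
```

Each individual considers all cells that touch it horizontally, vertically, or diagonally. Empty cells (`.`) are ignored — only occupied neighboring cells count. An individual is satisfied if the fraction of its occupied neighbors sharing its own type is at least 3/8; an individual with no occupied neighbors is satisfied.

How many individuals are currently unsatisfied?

4

Row 1: (1,2)+ 2/3 ✓ · (1,4)+ 1/3 ✗ · (1,5)+ 1/2 ✓
Row 2: (2,1)+ 2/3 ✓ · (2,2)+ 2/5 ✓ · (2,3)# 2/5 ✓ · (2,5)# 1/3 ✗
Row 3: (3,1)# 1/4 ✗ · (3,3)# 3/6 ✓ · (3,4)# 3/6 ✓
Row 4: (4,1)+ 0/3 ✗ · (4,2)# 3/6 ✓ · (4,3)+ 2/5 ✓ · (4,4)+ 4/6 ✓ · (4,5)+ 2/3 ✓
Row 5: (5,1)# 1/2 ✓ · (5,3)+ 3/5 ✓ · (5,5)+ 4/4 ✓
Row 6: (6,3)# 2/5 ✓ · (6,4)+ 4/6 ✓ · (6,5)+ 3/3 ✓
Row 7: (7,1)# 1/1 ✓ · (7,2)# 3/3 ✓ · (7,3)# 2/4 ✓ · (7,4)+ 2/4 ✓
Unsatisfied: (1,4), (2,5), (3,1), (4,1) — 4 in total.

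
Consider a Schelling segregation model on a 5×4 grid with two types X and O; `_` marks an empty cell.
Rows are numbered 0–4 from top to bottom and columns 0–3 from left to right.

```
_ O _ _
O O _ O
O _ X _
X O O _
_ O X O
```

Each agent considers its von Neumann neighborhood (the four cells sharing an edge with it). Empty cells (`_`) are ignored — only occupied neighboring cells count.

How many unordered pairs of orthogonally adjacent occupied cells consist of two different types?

6

Scan each occupied cell's neighbors to the right and below so each pair is counted once.
Row 0: O(0,1)–O(1,1)=  → 0/1 unlike.
Row 1: O(1,0)–O(1,1)= O(1,0)–O(2,0)=  → 0/2 unlike.
Row 2: O(2,0)–X(3,0)≠ X(2,2)–O(3,2)≠  → 2/2 unlike.
Row 3: X(3,0)–O(3,1)≠ O(3,1)–O(3,2)= O(3,1)–O(4,1)= O(3,2)–X(4,2)≠  → 2/4 unlike.
Row 4: O(4,1)–X(4,2)≠ X(4,2)–O(4,3)≠  → 2/2 unlike.
Total adjacent occupied pairs: 11; unlike-type pairs: 6.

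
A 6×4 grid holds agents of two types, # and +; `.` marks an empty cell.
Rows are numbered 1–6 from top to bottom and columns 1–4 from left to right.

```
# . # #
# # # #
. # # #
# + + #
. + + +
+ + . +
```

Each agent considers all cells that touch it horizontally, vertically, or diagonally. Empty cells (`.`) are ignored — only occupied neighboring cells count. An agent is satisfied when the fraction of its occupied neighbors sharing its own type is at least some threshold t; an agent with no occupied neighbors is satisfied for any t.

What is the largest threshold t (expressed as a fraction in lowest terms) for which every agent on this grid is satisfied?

(1,1)# 2/2
(1,3)# 4/4
(1,4)# 3/3
(2,1)# 3/3
(2,2)# 6/6
(2,3)# 7/7
(2,4)# 5/5
(3,2)# 5/7
(3,3)# 6/8
(3,4)# 4/5
(4,1)# 1/3
(4,2)+ 3/6
(4,3)+ 4/8
(4,4)# 2/5
(5,2)+ 5/6
(5,3)+ 6/7
(5,4)+ 3/4
(6,1)+ 2/2
(6,2)+ 3/3
(6,4)+ 2/2
The smallest same-type fraction is 1/3 at (4,1), which reduces to 1/3. Any threshold above that leaves this agent unsatisfied.

1/3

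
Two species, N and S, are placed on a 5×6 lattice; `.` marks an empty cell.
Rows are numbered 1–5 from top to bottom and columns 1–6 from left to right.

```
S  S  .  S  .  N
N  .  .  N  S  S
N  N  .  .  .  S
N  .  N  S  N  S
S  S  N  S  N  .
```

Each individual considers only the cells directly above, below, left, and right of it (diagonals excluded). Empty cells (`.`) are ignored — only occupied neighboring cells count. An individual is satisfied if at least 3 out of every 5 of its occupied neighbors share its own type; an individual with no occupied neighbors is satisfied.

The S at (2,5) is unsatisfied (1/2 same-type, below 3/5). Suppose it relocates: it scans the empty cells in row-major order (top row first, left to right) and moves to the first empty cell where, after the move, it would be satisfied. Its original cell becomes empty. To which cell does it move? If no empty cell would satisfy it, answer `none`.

Vacating (2,5). Empty cells in order:
  (1,3): 2/2 same-type → satisfied — stop here.

(1,3)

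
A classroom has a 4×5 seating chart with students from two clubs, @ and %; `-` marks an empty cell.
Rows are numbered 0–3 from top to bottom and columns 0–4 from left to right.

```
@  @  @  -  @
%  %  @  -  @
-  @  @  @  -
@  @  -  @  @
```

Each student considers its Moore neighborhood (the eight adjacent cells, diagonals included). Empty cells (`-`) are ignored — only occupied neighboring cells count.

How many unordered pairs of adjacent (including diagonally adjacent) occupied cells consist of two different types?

9

Scan each occupied cell's neighbors to the right and below (and the two forward diagonals) so each pair is counted once.
Row 0: @(0,0)–@(0,1)= @(0,0)–%(1,0)≠ @(0,0)–%(1,1)≠ @(0,1)–@(0,2)= @(0,1)–%(1,1)≠ @(0,1)–@(1,2)= @(0,1)–%(1,0)≠ @(0,2)–@(1,2)= @(0,2)–%(1,1)≠ @(0,4)–@(1,4)=  → 5/10 unlike.
Row 1: %(1,0)–%(1,1)= %(1,0)–@(2,1)≠ %(1,1)–@(1,2)≠ %(1,1)–@(2,1)≠ %(1,1)–@(2,2)≠ @(1,2)–@(2,2)= @(1,2)–@(2,3)= @(1,2)–@(2,1)= @(1,4)–@(2,3)=  → 4/9 unlike.
Row 2: @(2,1)–@(2,2)= @(2,1)–@(3,1)= @(2,1)–@(3,0)= @(2,2)–@(2,3)= @(2,2)–@(3,3)= @(2,2)–@(3,1)= @(2,3)–@(3,3)= @(2,3)–@(3,4)=  → 0/8 unlike.
Row 3: @(3,0)–@(3,1)= @(3,3)–@(3,4)=  → 0/2 unlike.
Total adjacent occupied pairs: 29; unlike-type pairs: 9.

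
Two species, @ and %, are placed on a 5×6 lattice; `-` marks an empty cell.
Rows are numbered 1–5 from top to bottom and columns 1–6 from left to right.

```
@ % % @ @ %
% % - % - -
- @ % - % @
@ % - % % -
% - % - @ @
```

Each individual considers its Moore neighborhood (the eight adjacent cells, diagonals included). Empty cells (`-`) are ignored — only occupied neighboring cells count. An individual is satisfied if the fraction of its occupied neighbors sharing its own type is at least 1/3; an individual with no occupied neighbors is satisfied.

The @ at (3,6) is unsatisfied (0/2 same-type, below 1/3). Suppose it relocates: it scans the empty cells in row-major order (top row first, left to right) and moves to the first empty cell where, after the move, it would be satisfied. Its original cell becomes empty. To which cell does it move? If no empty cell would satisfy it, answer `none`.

(2,5)

Vacating (3,6). Empty cells in order:
  (2,3): 2/7 same-type → still unsatisfied.
  (2,5): 2/5 same-type → satisfied — stop here.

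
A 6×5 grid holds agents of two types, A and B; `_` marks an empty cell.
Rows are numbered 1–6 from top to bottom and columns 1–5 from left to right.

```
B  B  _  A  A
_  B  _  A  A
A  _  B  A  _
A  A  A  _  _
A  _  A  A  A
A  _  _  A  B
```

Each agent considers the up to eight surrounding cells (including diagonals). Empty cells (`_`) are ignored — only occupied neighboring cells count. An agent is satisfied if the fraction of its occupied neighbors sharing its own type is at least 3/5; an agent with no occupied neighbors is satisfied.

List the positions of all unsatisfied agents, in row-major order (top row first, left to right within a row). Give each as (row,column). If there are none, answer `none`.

(1,1)B 2/2 ok
(1,2)B 2/2 ok
(1,4)A 3/3 ok
(1,5)A 3/3 ok
(2,2)B 3/4 ok
(2,4)A 4/5 ok
(2,5)A 4/4 ok
(3,1)A 2/3 ok
(3,3)B 1/5 unhappy
(3,4)A 3/4 ok
(4,1)A 3/3 ok
(4,2)A 5/6 ok
(4,3)A 4/5 ok
(5,1)A 3/3 ok
(5,3)A 4/4 ok
(5,4)A 4/5 ok
(5,5)A 2/3 ok
(6,1)A 1/1 ok
(6,4)A 3/4 ok
(6,5)B 0/3 unhappy

(3,3), (6,5)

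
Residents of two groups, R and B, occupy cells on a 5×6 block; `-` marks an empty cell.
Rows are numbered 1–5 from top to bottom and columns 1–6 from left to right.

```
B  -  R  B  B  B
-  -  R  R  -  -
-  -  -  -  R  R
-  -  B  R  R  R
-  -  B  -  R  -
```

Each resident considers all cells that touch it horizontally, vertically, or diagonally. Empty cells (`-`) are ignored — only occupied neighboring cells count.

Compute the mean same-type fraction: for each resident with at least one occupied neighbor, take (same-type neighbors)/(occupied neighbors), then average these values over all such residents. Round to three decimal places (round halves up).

0.746

(1,1)B — no occupied neighbors
(1,3)R 2/3
(1,4)B 1/4
(1,5)B 2/3
(1,6)B 1/1
(2,3)R 2/3
(2,4)R 3/5
(3,5)R 5/5
(3,6)R 3/3
(4,3)B 1/2
(4,4)R 3/5
(4,5)R 5/5
(4,6)R 4/4
(5,3)B 1/2
(5,5)R 3/3
Sum over 14 residents: 2/3 + 1/4 + 2/3 + 1/1 + 2/3 + 3/5 + 5/5 + 3/3 + 1/2 + 3/5 + 5/5 + 4/4 + 1/2 + 3/3 = 209/20; mean = 209/20 ÷ 14 = 209/280 = 0.746428… → 0.746.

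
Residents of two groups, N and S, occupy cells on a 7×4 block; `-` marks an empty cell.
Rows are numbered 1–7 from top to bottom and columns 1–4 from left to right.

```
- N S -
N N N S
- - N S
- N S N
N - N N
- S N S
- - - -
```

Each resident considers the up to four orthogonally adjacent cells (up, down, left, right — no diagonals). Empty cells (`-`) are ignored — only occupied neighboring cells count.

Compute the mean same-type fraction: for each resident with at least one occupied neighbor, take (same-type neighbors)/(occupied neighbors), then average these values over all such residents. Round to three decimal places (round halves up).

(1,2)N 1/2
(1,3)S 0/2
(2,1)N 1/1
(2,2)N 3/3
(2,3)N 2/4
(2,4)S 1/2
(3,3)N 1/3
(3,4)S 1/3
(4,2)N 0/1
(4,3)S 0/4
(4,4)N 1/3
(5,1)N — no occupied neighbors
(5,3)N 2/3
(5,4)N 2/3
(6,2)S 0/1
(6,3)N 1/3
(6,4)S 0/2
Sum over 16 residents: 1/2 + 0/2 + 1/1 + 3/3 + 2/4 + 1/2 + 1/3 + 1/3 + 0/1 + 0/4 + 1/3 + 2/3 + 2/3 + 0/1 + 1/3 + 0/2 = 37/6; mean = 37/6 ÷ 16 = 37/96 = 0.385416… → 0.385.

0.385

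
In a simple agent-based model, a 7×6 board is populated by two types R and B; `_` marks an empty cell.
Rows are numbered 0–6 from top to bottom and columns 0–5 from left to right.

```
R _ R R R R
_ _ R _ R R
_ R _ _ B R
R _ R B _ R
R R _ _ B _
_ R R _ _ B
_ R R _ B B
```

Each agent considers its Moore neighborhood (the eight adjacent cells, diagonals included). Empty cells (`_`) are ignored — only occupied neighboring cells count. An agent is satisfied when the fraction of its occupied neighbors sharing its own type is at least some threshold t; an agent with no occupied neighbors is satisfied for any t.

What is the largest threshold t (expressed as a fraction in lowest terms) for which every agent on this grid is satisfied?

1/5

(0,0)R — no occupied neighbors
(0,2)R 2/2
(0,3)R 4/4
(0,4)R 4/4
(0,5)R 3/3
(1,2)R 3/3
(1,4)R 5/6
(1,5)R 4/5
(2,1)R 3/3
(2,4)B 1/5
(2,5)R 3/4
(3,0)R 3/3
(3,2)R 2/3
(3,3)B 2/3
(3,5)R 1/3
(4,0)R 3/3
(4,1)R 5/5
(4,4)B 2/3
(5,1)R 5/5
(5,2)R 4/4
(5,5)B 3/3
(6,1)R 3/3
(6,2)R 3/3
(6,4)B 2/2
(6,5)B 2/2
The smallest same-type fraction is 1/5 at (2,4), which reduces to 1/5. Any threshold above that leaves this agent unsatisfied.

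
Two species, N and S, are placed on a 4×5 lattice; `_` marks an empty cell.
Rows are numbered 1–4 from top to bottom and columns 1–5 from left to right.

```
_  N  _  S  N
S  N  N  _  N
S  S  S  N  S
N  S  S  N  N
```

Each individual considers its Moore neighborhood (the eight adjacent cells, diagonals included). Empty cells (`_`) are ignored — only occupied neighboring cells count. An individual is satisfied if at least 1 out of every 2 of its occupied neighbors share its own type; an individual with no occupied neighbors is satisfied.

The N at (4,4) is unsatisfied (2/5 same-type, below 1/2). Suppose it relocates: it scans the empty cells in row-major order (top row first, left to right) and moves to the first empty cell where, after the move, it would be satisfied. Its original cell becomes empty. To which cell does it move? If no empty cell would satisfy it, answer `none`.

Vacating (4,4). Empty cells in order:
  (1,1): 2/3 same-type → satisfied — stop here.

(1,1)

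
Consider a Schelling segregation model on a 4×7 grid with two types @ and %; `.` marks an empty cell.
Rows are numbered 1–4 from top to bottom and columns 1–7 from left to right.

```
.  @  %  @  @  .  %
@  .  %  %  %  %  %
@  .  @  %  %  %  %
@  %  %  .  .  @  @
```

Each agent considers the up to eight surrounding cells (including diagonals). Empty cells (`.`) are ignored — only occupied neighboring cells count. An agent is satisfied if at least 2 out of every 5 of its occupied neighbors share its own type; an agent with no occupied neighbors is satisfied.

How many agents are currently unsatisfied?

7

(1,2)@ 1/3 ✗
(1,3)% 2/4 ✓
(1,4)@ 1/5 ✗
(1,5)@ 1/4 ✗
(1,7)% 2/2 ✓
(2,1)@ 2/2 ✓
(2,3)% 3/6 ✓
(2,4)% 5/8 ✓
(2,5)% 5/7 ✓
(2,6)% 6/7 ✓
(2,7)% 4/4 ✓
(3,1)@ 2/3 ✓
(3,3)@ 0/5 ✗
(3,4)% 5/6 ✓
(3,5)% 5/6 ✓
(3,6)% 5/7 ✓
(3,7)% 3/5 ✓
(4,1)@ 1/2 ✓
(4,2)% 1/4 ✗
(4,3)% 2/3 ✓
(4,6)@ 1/4 ✗
(4,7)@ 1/3 ✗
Unsatisfied: (1,2), (1,4), (1,5), (3,3), (4,2), (4,6), (4,7) — 7 in total.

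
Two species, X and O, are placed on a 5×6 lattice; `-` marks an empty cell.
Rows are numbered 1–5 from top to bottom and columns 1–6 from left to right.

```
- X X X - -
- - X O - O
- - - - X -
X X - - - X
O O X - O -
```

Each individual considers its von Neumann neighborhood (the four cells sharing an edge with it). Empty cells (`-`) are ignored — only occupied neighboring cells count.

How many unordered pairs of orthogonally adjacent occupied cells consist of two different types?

Scan each occupied cell's neighbors to the right and below so each pair is counted once.
Row 1: X(1,2)–X(1,3)= X(1,3)–X(1,4)= X(1,3)–X(2,3)= X(1,4)–O(2,4)≠  → 1/4 unlike.
Row 2: X(2,3)–O(2,4)≠  → 1/1 unlike.
Row 4: X(4,1)–X(4,2)= X(4,1)–O(5,1)≠ X(4,2)–O(5,2)≠  → 2/3 unlike.
Row 5: O(5,1)–O(5,2)= O(5,2)–X(5,3)≠  → 1/2 unlike.
Total adjacent occupied pairs: 10; unlike-type pairs: 5.

5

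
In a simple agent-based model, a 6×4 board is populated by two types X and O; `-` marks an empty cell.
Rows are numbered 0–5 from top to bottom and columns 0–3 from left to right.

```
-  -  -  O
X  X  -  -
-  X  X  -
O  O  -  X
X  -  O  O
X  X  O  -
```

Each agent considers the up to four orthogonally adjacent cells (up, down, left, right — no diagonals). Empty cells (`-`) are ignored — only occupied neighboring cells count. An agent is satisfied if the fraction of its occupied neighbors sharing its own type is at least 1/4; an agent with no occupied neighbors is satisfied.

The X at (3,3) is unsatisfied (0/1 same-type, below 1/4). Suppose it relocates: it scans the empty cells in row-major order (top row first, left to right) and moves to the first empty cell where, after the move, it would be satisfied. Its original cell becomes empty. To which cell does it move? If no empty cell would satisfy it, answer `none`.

Vacating (3,3). Empty cells in order:
  (0,0): 1/1 same-type → satisfied — stop here.

(0,0)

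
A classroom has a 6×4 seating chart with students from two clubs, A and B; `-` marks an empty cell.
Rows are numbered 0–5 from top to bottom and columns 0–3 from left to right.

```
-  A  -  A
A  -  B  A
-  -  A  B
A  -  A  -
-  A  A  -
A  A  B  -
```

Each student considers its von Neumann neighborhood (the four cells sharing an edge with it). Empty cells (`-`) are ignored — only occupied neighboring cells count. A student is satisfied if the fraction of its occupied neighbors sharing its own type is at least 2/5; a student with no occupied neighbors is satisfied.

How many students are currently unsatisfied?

Row 0: (0,1)A 0/0 ✓ · (0,3)A 1/1 ✓
Row 1: (1,0)A 0/0 ✓ · (1,2)B 0/2 ✗ · (1,3)A 1/3 ✗
Row 2: (2,2)A 1/3 ✗ · (2,3)B 0/2 ✗
Row 3: (3,0)A 0/0 ✓ · (3,2)A 2/2 ✓
Row 4: (4,1)A 2/2 ✓ · (4,2)A 2/3 ✓
Row 5: (5,0)A 1/1 ✓ · (5,1)A 2/3 ✓ · (5,2)B 0/2 ✗
Unsatisfied: (1,2), (1,3), (2,2), (2,3), (5,2) — 5 in total.

5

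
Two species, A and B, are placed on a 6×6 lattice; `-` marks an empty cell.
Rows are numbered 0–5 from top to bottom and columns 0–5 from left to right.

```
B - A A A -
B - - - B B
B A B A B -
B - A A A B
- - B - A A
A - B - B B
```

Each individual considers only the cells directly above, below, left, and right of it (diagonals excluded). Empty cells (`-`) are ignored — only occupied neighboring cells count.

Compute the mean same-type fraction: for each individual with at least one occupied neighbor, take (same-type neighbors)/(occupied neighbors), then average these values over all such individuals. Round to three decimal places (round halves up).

(0,0)B 1/1
(0,2)A 1/1
(0,3)A 2/2
(0,4)A 1/2
(1,0)B 2/2
(1,4)B 2/3
(1,5)B 1/1
(2,0)B 2/3
(2,1)A 0/2
(2,2)B 0/3
(2,3)A 1/3
(2,4)B 1/3
(3,0)B 1/1
(3,2)A 1/3
(3,3)A 3/3
(3,4)A 2/4
(3,5)B 0/2
(4,2)B 1/2
(4,4)A 2/3
(4,5)A 1/3
(5,0)A — no occupied neighbors
(5,2)B 1/1
(5,4)B 1/2
(5,5)B 1/2
Sum over 23 individuals: 1/1 + 1/1 + 2/2 + 1/2 + 2/2 + 2/3 + 1/1 + 2/3 + 0/2 + 0/3 + 1/3 + 1/3 + 1/1 + 1/3 + 3/3 + 2/4 + 0/2 + 1/2 + 2/3 + 1/3 + 1/1 + 1/2 + 1/2 = 83/6; mean = 83/6 ÷ 23 = 83/138 = 0.601449… → 0.601.

0.601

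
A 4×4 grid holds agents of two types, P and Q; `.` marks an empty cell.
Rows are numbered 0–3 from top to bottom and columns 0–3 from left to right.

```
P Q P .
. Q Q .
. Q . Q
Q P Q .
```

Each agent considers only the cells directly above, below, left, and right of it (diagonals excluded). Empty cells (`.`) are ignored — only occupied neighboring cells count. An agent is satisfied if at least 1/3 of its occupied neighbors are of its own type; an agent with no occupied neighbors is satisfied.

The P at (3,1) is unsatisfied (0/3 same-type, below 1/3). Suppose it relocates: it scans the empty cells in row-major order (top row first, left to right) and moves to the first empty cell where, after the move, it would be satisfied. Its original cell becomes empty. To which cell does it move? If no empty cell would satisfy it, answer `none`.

(0,3)

Vacating (3,1). Empty cells in order:
  (0,3): 1/1 same-type → satisfied — stop here.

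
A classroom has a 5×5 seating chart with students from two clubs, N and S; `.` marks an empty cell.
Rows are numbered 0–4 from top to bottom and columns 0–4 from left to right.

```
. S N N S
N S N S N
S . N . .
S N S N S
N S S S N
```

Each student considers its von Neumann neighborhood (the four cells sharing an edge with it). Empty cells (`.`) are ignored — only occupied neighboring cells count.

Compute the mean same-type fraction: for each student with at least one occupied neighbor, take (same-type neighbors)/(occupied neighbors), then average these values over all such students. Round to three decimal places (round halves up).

0.266

(0,1)S 1/2
(0,2)N 2/3
(0,3)N 1/3
(0,4)S 0/2
(1,0)N 0/2
(1,1)S 1/3
(1,2)N 2/4
(1,3)S 0/3
(1,4)N 0/2
(2,0)S 1/2
(2,2)N 1/2
(3,0)S 1/3
(3,1)N 0/3
(3,2)S 1/4
(3,3)N 0/3
(3,4)S 0/2
(4,0)N 0/2
(4,1)S 1/3
(4,2)S 3/3
(4,3)S 1/3
(4,4)N 0/2
Sum over 21 students: 1/2 + 2/3 + 1/3 + 0/2 + 0/2 + 1/3 + 2/4 + 0/3 + 0/2 + 1/2 + 1/2 + 1/3 + 0/3 + 1/4 + 0/3 + 0/2 + 0/2 + 1/3 + 3/3 + 1/3 + 0/2 = 67/12; mean = 67/12 ÷ 21 = 67/252 = 0.265873… → 0.266.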